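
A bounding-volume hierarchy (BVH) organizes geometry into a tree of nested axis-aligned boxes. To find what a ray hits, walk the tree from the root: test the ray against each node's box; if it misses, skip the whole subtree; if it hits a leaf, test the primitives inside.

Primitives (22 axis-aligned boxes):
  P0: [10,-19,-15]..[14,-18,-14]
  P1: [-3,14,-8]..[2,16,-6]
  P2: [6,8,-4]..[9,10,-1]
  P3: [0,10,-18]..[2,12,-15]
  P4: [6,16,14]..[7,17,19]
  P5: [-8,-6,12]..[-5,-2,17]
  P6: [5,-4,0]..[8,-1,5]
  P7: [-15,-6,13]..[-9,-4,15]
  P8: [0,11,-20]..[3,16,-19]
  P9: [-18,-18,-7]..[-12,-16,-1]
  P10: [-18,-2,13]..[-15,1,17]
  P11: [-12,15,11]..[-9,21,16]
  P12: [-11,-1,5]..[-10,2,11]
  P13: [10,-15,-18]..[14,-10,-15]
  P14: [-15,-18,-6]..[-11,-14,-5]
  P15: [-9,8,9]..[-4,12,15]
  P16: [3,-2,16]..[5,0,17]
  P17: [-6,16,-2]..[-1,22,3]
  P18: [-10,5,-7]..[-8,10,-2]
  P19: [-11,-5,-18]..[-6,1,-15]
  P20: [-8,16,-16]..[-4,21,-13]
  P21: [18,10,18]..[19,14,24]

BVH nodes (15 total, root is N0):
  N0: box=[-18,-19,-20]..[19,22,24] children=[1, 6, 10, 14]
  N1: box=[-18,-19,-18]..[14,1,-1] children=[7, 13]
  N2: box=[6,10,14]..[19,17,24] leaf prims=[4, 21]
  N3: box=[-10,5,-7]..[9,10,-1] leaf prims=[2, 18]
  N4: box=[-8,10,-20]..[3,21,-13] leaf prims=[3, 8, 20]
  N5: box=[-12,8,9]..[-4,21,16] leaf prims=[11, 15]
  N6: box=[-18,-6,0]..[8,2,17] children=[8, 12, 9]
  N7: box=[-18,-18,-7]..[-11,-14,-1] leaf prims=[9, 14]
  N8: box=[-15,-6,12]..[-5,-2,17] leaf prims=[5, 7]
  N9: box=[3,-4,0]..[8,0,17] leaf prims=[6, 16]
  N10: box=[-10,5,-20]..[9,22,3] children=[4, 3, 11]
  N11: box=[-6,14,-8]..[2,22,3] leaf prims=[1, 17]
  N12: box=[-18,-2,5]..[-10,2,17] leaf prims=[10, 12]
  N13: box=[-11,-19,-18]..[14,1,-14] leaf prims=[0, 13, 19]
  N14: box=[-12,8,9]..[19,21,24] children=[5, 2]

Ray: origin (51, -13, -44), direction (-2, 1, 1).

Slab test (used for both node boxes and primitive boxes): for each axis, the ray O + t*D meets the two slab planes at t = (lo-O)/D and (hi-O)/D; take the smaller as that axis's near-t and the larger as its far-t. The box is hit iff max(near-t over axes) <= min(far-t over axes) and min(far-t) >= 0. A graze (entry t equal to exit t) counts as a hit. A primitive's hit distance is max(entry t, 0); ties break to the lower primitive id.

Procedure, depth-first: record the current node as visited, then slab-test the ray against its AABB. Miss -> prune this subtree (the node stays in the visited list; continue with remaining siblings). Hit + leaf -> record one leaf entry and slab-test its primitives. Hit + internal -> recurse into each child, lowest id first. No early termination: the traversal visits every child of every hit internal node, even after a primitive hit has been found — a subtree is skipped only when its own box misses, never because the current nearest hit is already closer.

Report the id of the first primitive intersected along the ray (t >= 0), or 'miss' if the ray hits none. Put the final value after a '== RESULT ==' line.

Trace the traversal:
N0 x:[16,69/2] y:[-6,35] z:[24,68] -> hit [24,69/2], descend [1, 6, 10, 14]
  N1 x:[37/2,69/2] y:[-6,14] z:[26,43] -> miss, prune
  N6 x:[43/2,69/2] y:[7,15] z:[44,61] -> miss, prune
  N10 x:[21,61/2] y:[18,35] z:[24,47] -> hit [24,61/2], descend [3, 4, 11]
    N3 x:[21,61/2] y:[18,23] z:[37,43] -> miss, prune
    N4 x:[24,59/2] y:[23,34] z:[24,31] -> hit [24,59/2] leaf, test {P3(miss), P8@t=24, P20@t=29}
    N11 x:[49/2,57/2] y:[27,35] z:[36,47] -> miss, prune
  N14 x:[16,63/2] y:[21,34] z:[53,68] -> miss, prune

Visited [0, 1, 6, 10, 3, 4, 11, 14]. Tests: 8 box, 1 leaf. Nearest: P8.

== RESULT ==
8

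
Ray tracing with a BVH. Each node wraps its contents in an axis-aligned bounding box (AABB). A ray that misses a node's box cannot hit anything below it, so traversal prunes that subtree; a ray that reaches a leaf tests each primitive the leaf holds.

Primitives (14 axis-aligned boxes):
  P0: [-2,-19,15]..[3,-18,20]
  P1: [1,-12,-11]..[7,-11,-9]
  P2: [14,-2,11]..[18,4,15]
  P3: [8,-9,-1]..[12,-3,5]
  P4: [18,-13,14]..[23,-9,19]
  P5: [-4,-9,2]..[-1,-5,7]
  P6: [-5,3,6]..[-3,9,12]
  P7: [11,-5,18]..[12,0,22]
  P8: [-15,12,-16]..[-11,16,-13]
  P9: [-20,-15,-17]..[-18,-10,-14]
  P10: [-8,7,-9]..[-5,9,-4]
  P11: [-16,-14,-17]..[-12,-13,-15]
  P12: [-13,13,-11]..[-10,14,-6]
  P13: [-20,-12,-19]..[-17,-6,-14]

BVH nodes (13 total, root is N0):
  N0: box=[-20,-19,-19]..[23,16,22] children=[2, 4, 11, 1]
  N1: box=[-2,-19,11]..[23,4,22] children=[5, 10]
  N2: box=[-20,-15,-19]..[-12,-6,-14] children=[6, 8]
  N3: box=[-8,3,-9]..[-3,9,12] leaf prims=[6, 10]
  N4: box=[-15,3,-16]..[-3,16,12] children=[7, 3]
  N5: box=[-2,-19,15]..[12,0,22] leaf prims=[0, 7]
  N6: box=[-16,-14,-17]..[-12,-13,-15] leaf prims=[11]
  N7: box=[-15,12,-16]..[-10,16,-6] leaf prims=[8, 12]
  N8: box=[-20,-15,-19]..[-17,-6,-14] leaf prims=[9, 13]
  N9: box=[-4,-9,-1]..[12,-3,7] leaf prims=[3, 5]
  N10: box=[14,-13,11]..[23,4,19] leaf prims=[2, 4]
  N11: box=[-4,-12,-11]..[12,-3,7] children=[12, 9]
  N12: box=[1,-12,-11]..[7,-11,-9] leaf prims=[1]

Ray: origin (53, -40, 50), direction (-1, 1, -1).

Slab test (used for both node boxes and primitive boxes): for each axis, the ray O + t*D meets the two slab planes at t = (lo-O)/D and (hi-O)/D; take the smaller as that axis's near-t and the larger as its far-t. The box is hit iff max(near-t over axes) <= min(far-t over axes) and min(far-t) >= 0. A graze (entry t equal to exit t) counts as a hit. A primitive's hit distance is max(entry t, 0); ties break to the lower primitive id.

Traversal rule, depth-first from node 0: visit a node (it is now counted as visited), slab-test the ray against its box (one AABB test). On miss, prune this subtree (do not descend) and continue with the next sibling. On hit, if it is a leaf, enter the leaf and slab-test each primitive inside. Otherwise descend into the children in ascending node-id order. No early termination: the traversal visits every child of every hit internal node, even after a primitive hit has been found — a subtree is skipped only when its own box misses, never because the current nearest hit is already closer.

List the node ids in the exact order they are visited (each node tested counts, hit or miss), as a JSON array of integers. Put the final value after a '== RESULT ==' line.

Traverse from the root:
N0 x:[30,73] y:[21,56] z:[28,69] -> hit [30,56], descend [1, 2, 4, 11]
  N1 x:[30,55] y:[21,44] z:[28,39] -> hit [30,39], descend [5, 10]
    N5 x:[41,55] y:[21,40] z:[28,35] -> miss, prune
    N10 x:[30,39] y:[27,44] z:[31,39] -> hit [31,39] leaf, test {P2@t=38, P4@t=31}
  N2 x:[65,73] y:[25,34] z:[64,69] -> miss, prune
  N4 x:[56,68] y:[43,56] z:[38,66] -> hit [56,56], descend [3, 7]
    N3 x:[56,61] y:[43,49] z:[38,59] -> miss, prune
    N7 x:[63,68] y:[52,56] z:[56,66] -> miss, prune
  N11 x:[41,57] y:[28,37] z:[43,61] -> miss, prune

order=[0, 1, 5, 10, 2, 4, 3, 7, 11]  |boxes|=9  |leaves|=1  hit=P4

== RESULT ==
[0, 1, 5, 10, 2, 4, 3, 7, 11]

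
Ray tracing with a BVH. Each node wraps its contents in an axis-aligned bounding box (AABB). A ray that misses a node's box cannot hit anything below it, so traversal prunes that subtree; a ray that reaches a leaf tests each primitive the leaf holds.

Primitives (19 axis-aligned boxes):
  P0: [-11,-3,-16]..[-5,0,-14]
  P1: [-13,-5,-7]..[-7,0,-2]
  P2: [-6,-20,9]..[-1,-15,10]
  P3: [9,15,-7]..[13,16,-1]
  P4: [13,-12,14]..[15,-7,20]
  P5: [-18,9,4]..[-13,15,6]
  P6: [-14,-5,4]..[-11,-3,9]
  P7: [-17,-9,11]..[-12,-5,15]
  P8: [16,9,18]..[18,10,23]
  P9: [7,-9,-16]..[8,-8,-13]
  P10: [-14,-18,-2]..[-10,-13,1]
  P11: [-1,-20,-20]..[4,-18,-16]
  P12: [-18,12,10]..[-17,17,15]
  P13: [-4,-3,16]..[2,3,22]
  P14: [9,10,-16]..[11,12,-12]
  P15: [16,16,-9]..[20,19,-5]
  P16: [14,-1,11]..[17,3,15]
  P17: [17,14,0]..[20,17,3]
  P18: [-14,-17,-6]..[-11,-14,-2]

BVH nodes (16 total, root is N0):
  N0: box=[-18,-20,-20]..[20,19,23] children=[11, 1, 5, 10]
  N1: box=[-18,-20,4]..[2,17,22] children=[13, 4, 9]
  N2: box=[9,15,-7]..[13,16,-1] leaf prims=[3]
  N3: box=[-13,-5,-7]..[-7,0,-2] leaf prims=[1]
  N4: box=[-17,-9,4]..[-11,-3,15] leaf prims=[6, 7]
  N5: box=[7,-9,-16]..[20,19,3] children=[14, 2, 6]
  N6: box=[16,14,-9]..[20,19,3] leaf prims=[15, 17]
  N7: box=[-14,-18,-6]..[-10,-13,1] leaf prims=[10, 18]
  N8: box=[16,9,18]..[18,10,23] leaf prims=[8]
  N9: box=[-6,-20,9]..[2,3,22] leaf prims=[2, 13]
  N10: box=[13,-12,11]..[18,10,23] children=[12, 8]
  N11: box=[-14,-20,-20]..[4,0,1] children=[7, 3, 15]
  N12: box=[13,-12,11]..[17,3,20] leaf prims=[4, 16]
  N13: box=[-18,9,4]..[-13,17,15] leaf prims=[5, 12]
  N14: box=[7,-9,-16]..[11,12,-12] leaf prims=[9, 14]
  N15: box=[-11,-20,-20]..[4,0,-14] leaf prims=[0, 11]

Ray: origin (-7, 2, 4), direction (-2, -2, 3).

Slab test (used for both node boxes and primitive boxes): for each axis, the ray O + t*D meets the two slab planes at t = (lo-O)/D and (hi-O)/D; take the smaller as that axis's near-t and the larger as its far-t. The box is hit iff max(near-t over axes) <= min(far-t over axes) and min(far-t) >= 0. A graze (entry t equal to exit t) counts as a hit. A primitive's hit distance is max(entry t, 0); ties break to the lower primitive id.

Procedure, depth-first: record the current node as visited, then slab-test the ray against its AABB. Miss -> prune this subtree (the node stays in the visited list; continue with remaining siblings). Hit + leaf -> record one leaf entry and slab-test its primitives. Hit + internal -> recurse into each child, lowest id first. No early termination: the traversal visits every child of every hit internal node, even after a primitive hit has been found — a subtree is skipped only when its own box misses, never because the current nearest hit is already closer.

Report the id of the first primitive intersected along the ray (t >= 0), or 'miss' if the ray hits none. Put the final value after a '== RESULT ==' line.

Traverse from the root:
N0 x:[-27/2,11/2] y:[-17/2,11] z:[-8,19/3] -> hit [-8,11/2], descend [1, 5, 10, 11]
  N1 x:[-9/2,11/2] y:[-15/2,11] z:[0,6] -> hit [0,11/2], descend [4, 9, 13]
    N4 x:[2,5] y:[5/2,11/2] z:[0,11/3] -> hit [5/2,11/3] leaf, test {P6(miss), P7@t=7/2}
    N9 x:[-9/2,-1/2] y:[-1/2,11] z:[5/3,6] -> miss, prune
    N13 x:[3,11/2] y:[-15/2,-7/2] z:[0,11/3] -> miss, prune
  N5 x:[-27/2,-7] y:[-17/2,11/2] z:[-20/3,-1/3] -> miss, prune
  N10 x:[-25/2,-10] y:[-4,7] z:[7/3,19/3] -> miss, prune
  N11 x:[-11/2,7/2] y:[1,11] z:[-8,-1] -> miss, prune

Visited [0, 1, 4, 9, 13, 5, 10, 11]. Tests: 8 box, 1 leaf. Nearest: P7.

== RESULT ==
7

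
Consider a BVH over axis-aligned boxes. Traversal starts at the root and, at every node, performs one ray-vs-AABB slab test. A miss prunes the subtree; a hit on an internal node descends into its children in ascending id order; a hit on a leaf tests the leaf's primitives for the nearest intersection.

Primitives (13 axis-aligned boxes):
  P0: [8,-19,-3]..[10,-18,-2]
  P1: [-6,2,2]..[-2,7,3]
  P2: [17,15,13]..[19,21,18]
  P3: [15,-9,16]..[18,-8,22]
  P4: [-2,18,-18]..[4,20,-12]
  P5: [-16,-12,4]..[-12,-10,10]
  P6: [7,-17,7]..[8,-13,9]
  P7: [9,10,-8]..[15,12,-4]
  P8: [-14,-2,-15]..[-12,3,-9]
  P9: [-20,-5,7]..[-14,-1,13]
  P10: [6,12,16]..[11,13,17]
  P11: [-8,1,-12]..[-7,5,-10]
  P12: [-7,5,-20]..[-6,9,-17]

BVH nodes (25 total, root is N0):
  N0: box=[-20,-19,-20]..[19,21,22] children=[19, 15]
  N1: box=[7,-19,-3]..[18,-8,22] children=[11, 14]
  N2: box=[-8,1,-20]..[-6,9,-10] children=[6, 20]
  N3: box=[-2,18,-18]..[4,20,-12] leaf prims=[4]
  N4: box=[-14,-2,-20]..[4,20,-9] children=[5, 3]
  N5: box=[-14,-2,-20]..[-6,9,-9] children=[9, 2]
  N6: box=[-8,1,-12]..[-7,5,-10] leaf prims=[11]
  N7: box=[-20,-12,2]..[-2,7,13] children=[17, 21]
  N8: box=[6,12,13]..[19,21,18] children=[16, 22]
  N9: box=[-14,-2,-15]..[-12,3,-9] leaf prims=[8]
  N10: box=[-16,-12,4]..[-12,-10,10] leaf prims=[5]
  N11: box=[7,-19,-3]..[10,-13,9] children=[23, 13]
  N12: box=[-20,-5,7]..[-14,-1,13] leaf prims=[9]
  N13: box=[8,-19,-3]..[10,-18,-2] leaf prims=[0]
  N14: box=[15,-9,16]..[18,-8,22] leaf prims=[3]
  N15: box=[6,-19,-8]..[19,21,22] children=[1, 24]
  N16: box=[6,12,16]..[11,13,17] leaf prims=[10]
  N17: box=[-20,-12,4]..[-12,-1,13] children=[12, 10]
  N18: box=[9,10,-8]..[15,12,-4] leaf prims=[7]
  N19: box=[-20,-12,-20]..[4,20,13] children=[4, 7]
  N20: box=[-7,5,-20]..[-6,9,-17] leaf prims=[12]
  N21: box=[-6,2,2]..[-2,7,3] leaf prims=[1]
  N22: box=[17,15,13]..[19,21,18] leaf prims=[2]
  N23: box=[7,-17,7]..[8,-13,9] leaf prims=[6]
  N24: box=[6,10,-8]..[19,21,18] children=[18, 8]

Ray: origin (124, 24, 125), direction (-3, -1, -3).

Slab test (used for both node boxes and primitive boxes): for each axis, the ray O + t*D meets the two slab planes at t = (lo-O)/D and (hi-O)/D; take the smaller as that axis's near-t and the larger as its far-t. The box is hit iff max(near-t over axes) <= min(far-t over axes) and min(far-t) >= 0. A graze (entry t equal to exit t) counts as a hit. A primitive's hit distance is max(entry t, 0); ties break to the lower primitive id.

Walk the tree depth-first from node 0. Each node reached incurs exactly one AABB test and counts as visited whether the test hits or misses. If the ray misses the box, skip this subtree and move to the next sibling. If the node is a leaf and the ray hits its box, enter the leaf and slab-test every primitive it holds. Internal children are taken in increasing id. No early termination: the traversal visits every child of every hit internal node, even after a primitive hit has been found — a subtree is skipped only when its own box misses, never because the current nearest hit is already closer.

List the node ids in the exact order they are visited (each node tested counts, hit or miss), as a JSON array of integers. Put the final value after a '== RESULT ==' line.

Trace the traversal:
N0 x:[35,48] y:[3,43] z:[103/3,145/3] -> hit [35,43], descend [15, 19]
  N15 x:[35,118/3] y:[3,43] z:[103/3,133/3] -> hit [35,118/3], descend [1, 24]
    N1 x:[106/3,39] y:[32,43] z:[103/3,128/3] -> hit [106/3,39], descend [11, 14]
      N11 x:[38,39] y:[37,43] z:[116/3,128/3] -> hit [116/3,39], descend [13, 23]
        N13 x:[38,116/3] y:[42,43] z:[127/3,128/3] -> miss, prune
        N23 x:[116/3,39] y:[37,41] z:[116/3,118/3] -> hit [116/3,39] leaf, test {P6@t=116/3}
      N14 x:[106/3,109/3] y:[32,33] z:[103/3,109/3] -> miss, prune
    N24 x:[35,118/3] y:[3,14] z:[107/3,133/3] -> miss, prune
  N19 x:[40,48] y:[4,36] z:[112/3,145/3] -> miss, prune

order=[0, 15, 1, 11, 13, 23, 14, 24, 19]  |boxes|=9  |leaves|=1  hit=P6

== RESULT ==
[0, 15, 1, 11, 13, 23, 14, 24, 19]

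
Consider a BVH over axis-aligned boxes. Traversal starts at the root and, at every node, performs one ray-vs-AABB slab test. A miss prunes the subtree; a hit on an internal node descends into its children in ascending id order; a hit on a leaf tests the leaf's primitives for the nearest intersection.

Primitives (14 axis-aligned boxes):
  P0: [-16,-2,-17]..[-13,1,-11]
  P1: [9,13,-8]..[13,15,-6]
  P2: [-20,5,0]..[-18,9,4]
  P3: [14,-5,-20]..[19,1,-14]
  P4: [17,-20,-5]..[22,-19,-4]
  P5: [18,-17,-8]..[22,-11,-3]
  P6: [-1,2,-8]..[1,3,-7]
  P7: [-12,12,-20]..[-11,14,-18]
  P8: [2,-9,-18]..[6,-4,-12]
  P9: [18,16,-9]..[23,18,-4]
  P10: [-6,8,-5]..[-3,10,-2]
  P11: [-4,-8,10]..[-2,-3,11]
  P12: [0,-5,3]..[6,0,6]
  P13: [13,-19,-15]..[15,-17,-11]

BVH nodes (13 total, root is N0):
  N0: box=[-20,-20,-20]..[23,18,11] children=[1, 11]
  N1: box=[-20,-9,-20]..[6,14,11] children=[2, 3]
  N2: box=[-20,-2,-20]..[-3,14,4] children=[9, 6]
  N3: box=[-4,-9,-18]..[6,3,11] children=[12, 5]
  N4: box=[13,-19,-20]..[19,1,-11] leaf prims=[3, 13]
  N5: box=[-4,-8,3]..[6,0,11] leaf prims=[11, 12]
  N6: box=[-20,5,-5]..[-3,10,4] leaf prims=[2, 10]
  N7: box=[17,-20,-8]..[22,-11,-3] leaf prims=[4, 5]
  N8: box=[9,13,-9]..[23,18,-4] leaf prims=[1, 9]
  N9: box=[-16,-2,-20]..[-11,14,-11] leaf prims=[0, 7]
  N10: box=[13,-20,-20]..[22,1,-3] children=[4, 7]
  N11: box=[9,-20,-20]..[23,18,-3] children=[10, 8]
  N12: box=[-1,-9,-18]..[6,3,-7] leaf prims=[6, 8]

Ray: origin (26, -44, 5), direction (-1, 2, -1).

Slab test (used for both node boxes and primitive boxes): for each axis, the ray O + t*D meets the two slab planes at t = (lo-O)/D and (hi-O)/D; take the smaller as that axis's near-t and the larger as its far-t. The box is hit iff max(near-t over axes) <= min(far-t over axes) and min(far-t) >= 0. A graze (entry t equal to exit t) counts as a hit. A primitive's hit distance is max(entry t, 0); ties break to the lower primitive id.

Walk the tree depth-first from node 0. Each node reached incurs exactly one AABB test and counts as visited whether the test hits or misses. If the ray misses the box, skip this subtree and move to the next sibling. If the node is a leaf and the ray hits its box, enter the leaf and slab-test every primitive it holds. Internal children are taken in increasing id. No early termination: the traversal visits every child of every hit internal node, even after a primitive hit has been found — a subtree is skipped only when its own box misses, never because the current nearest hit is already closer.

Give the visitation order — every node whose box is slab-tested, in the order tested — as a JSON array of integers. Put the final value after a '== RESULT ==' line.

Trace the traversal:
N0 x:[3,46] y:[12,31] z:[-6,25] -> hit [12,25], descend [1, 11]
  N1 x:[20,46] y:[35/2,29] z:[-6,25] -> hit [20,25], descend [2, 3]
    N2 x:[29,46] y:[21,29] z:[1,25] -> miss, prune
    N3 x:[20,30] y:[35/2,47/2] z:[-6,23] -> hit [20,23], descend [5, 12]
      N5 x:[20,30] y:[18,22] z:[-6,2] -> miss, prune
      N12 x:[20,27] y:[35/2,47/2] z:[12,23] -> hit [20,23] leaf, test {P6(miss), P8@t=20}
  N11 x:[3,17] y:[12,31] z:[8,25] -> hit [12,17], descend [8, 10]
    N8 x:[3,17] y:[57/2,31] z:[9,14] -> miss, prune
    N10 x:[4,13] y:[12,45/2] z:[8,25] -> hit [12,13], descend [4, 7]
      N4 x:[7,13] y:[25/2,45/2] z:[16,25] -> miss, prune
      N7 x:[4,9] y:[12,33/2] z:[8,13] -> miss, prune

Summary -> nodes [0, 1, 2, 3, 5, 12, 11, 8, 10, 4, 7]; box-tests=11; leaf-entries=1; first=P8

== RESULT ==
[0, 1, 2, 3, 5, 12, 11, 8, 10, 4, 7]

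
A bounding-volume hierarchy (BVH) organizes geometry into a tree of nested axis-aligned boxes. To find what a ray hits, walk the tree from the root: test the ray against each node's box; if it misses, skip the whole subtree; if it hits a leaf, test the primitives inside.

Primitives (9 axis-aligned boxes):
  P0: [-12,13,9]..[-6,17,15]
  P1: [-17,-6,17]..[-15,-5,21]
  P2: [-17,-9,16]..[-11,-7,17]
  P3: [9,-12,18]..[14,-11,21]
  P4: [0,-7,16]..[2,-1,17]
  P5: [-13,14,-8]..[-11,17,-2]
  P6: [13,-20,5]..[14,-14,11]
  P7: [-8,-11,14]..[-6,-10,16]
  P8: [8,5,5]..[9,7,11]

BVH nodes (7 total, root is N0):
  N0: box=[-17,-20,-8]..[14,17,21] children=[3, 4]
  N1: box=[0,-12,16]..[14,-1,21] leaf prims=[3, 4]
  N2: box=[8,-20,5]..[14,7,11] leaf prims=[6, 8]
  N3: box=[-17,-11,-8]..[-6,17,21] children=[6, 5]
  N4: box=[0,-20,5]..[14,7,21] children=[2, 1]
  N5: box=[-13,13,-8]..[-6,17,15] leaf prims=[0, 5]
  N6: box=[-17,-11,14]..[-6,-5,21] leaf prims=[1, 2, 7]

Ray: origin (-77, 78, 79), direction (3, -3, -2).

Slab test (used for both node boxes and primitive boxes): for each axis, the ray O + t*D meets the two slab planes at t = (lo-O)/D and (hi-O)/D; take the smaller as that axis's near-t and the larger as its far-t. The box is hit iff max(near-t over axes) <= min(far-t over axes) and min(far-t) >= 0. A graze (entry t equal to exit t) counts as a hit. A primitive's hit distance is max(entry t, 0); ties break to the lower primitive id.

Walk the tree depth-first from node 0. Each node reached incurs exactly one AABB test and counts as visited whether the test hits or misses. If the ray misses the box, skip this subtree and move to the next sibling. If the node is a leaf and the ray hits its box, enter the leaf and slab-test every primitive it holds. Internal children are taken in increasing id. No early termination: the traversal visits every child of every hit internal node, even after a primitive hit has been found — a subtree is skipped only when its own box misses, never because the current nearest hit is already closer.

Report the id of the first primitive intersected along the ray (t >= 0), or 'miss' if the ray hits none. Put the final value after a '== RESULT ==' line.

Walk:
N0 x:[20,91/3] y:[61/3,98/3] z:[29,87/2] -> hit [29,91/3], descend [3, 4]
  N3 x:[20,71/3] y:[61/3,89/3] z:[29,87/2] -> miss, prune
  N4 x:[77/3,91/3] y:[71/3,98/3] z:[29,37] -> hit [29,91/3], descend [1, 2]
    N1 x:[77/3,91/3] y:[79/3,30] z:[29,63/2] -> hit [29,30] leaf, test {P3@t=89/3, P4(miss)}
    N2 x:[85/3,91/3] y:[71/3,98/3] z:[34,37] -> miss, prune

Visited [0, 3, 4, 1, 2]. Tests: 5 box, 1 leaf. Nearest: P3.

== RESULT ==
3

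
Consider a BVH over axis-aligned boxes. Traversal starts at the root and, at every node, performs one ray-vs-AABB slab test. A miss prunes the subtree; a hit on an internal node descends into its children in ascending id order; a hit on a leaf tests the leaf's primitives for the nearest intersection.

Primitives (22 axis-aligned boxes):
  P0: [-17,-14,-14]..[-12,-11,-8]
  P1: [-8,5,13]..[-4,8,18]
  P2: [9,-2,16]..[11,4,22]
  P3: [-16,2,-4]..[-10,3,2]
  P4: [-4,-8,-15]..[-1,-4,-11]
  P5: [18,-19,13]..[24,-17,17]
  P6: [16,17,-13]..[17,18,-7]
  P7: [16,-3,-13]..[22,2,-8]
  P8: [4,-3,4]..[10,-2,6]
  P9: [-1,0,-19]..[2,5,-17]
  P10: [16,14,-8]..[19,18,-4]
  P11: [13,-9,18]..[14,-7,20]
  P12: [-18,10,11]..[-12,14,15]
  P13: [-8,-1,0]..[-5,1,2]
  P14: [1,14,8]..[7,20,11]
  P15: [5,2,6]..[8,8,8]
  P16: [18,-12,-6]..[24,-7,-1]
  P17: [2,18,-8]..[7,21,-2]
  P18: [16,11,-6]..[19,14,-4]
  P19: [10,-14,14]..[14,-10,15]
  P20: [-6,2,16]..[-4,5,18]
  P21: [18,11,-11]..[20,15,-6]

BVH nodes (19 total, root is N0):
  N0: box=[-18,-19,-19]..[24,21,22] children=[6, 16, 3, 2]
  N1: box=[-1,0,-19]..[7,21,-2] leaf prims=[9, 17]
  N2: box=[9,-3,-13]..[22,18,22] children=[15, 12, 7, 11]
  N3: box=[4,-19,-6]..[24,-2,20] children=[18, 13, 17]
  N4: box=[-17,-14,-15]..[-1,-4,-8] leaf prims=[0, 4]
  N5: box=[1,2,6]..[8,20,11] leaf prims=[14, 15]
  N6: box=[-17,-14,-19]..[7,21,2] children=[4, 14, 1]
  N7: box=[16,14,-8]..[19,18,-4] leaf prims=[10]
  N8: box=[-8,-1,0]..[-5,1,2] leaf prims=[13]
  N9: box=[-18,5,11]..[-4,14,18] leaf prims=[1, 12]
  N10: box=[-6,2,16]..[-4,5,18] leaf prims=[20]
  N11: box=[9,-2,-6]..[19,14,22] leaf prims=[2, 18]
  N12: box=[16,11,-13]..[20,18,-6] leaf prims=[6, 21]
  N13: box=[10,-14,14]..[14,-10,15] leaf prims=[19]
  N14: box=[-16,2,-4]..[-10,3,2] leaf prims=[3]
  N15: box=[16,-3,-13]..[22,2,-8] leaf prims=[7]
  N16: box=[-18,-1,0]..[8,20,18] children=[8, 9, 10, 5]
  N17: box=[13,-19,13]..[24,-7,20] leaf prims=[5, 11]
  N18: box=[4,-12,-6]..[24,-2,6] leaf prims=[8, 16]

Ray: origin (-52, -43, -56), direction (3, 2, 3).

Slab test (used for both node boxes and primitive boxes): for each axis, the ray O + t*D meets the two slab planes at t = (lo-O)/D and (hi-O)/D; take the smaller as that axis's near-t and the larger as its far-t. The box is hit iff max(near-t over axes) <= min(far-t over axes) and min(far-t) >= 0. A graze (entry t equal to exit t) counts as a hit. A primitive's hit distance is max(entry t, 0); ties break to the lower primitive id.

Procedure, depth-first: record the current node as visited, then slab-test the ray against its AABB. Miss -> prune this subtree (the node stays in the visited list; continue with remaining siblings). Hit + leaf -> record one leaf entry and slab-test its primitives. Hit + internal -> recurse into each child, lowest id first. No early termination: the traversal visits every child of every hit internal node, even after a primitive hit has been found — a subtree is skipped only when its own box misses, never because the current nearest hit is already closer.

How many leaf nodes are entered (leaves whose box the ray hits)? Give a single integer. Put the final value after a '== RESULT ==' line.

Walk:
N0 x:[34/3,76/3] y:[12,32] z:[37/3,26] -> hit [37/3,76/3], descend [2, 3, 6, 16]
  N2 x:[61/3,74/3] y:[20,61/2] z:[43/3,26] -> hit [61/3,74/3], descend [7, 11, 12, 15]
    N7 x:[68/3,71/3] y:[57/2,61/2] z:[16,52/3] -> miss, prune
    N11 x:[61/3,71/3] y:[41/2,57/2] z:[50/3,26] -> hit [41/2,71/3] leaf, test {P2(miss), P18(miss)}
    N12 x:[68/3,24] y:[27,61/2] z:[43/3,50/3] -> miss, prune
    N15 x:[68/3,74/3] y:[20,45/2] z:[43/3,16] -> miss, prune
  N3 x:[56/3,76/3] y:[12,41/2] z:[50/3,76/3] -> hit [56/3,41/2], descend [13, 17, 18]
    N13 x:[62/3,22] y:[29/2,33/2] z:[70/3,71/3] -> miss, prune
    N17 x:[65/3,76/3] y:[12,18] z:[23,76/3] -> miss, prune
    N18 x:[56/3,76/3] y:[31/2,41/2] z:[50/3,62/3] -> hit [56/3,41/2] leaf, test {P8@t=20, P16(miss)}
  N6 x:[35/3,59/3] y:[29/2,32] z:[37/3,58/3] -> hit [29/2,58/3], descend [1, 4, 14]
    N1 x:[17,59/3] y:[43/2,32] z:[37/3,18] -> miss, prune
    N4 x:[35/3,17] y:[29/2,39/2] z:[41/3,16] -> hit [29/2,16] leaf, test {P0(miss), P4(miss)}
    N14 x:[12,14] y:[45/2,23] z:[52/3,58/3] -> miss, prune
  N16 x:[34/3,20] y:[21,63/2] z:[56/3,74/3] -> miss, prune

Visited [0, 2, 7, 11, 12, 15, 3, 13, 17, 18, 6, 1, 4, 14, 16]. Tests: 15 box, 3 leaf. Nearest: P8.

== RESULT ==
3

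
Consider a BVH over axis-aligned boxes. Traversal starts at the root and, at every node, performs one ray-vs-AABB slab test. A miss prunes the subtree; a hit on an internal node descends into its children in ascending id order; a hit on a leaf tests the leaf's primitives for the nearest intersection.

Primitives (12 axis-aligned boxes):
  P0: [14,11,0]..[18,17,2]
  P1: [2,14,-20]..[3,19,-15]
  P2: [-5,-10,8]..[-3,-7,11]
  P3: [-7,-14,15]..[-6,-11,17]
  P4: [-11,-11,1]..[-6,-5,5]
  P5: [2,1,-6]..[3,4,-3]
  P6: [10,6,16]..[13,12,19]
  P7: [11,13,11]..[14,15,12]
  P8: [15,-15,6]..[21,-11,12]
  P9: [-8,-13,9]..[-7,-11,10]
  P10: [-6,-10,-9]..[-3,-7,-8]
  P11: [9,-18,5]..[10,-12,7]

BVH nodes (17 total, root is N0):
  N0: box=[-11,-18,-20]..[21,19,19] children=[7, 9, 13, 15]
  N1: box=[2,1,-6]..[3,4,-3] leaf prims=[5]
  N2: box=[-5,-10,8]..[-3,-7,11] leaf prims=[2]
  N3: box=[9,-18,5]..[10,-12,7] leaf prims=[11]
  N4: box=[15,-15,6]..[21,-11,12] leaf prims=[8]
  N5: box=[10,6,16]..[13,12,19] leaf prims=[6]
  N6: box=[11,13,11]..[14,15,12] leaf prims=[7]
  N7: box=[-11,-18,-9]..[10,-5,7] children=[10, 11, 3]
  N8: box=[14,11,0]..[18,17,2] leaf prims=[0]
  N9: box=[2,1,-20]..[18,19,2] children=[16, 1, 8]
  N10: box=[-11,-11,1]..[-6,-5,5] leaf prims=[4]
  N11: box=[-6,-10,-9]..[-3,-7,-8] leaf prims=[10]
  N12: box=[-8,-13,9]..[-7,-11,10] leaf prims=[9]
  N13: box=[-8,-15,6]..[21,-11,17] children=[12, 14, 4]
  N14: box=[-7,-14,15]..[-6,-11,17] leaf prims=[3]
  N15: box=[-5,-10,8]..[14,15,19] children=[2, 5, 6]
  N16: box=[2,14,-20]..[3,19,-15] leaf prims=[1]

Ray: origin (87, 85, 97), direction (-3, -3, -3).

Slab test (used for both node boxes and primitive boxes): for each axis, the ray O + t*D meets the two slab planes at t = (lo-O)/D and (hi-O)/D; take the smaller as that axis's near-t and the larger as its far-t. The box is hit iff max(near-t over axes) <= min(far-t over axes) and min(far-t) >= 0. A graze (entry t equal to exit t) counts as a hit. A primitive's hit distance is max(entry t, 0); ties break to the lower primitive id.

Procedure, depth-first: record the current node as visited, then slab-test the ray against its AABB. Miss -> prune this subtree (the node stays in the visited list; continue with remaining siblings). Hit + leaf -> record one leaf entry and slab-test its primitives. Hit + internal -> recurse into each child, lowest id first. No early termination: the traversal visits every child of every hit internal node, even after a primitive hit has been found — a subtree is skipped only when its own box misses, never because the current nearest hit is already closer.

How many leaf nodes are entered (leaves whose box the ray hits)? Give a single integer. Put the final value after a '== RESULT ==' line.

Traverse from the root:
N0 x:[22,98/3] y:[22,103/3] z:[26,39] -> hit [26,98/3], descend [7, 9, 13, 15]
  N7 x:[77/3,98/3] y:[30,103/3] z:[30,106/3] -> hit [30,98/3], descend [3, 10, 11]
    N3 x:[77/3,26] y:[97/3,103/3] z:[30,92/3] -> miss, prune
    N10 x:[31,98/3] y:[30,32] z:[92/3,32] -> hit [31,32] leaf, test {P4@t=31}
    N11 x:[30,31] y:[92/3,95/3] z:[35,106/3] -> miss, prune
  N9 x:[23,85/3] y:[22,28] z:[95/3,39] -> miss, prune
  N13 x:[22,95/3] y:[32,100/3] z:[80/3,91/3] -> miss, prune
  N15 x:[73/3,92/3] y:[70/3,95/3] z:[26,89/3] -> hit [26,89/3], descend [2, 5, 6]
    N2 x:[30,92/3] y:[92/3,95/3] z:[86/3,89/3] -> miss, prune
    N5 x:[74/3,77/3] y:[73/3,79/3] z:[26,27] -> miss, prune
    N6 x:[73/3,76/3] y:[70/3,24] z:[85/3,86/3] -> miss, prune

Visited [0, 7, 3, 10, 11, 9, 13, 15, 2, 5, 6]. Tests: 11 box, 1 leaf. Nearest: P4.

== RESULT ==
1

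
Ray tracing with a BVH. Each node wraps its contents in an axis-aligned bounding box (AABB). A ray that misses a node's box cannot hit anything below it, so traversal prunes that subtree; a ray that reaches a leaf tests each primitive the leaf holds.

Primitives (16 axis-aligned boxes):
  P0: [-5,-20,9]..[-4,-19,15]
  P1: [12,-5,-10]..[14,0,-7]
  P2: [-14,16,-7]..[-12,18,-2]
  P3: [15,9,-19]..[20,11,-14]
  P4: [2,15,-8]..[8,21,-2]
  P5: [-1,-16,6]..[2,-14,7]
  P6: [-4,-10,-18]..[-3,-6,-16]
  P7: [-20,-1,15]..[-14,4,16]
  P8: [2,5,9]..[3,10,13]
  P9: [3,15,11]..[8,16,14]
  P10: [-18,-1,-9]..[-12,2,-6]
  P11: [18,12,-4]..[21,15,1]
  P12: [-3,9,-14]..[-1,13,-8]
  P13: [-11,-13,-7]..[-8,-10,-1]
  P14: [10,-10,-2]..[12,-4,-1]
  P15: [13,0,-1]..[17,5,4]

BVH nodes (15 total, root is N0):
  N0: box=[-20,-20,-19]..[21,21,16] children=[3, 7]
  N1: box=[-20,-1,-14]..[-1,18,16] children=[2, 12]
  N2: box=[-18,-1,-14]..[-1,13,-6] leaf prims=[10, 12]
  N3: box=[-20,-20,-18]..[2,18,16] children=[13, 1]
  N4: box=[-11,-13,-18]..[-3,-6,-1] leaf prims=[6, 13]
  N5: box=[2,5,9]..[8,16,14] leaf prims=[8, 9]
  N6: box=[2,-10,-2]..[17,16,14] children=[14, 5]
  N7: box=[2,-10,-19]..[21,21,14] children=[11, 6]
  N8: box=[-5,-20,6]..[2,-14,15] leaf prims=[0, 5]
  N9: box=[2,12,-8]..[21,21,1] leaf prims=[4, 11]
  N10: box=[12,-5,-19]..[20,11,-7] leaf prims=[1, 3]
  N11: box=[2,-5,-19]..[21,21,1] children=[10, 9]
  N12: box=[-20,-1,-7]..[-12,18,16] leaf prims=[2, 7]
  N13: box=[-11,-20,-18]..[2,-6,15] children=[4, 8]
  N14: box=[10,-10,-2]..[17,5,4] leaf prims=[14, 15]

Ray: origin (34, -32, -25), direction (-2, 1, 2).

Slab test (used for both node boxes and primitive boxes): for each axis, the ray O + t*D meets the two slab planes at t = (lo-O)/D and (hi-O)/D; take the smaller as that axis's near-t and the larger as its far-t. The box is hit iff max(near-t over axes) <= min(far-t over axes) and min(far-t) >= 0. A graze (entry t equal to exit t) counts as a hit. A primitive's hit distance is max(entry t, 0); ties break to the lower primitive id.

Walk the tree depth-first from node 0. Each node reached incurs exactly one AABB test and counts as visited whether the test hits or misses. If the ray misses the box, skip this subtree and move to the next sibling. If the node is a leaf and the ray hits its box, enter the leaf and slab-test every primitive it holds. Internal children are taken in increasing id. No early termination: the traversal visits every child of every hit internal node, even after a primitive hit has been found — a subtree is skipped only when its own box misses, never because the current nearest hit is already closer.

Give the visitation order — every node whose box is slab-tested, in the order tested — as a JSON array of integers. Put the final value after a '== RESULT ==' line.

Trace the traversal:
N0 x:[13/2,27] y:[12,53] z:[3,41/2] -> hit [12,41/2], descend [3, 7]
  N3 x:[16,27] y:[12,50] z:[7/2,41/2] -> hit [16,41/2], descend [1, 13]
    N1 x:[35/2,27] y:[31,50] z:[11/2,41/2] -> miss, prune
    N13 x:[16,45/2] y:[12,26] z:[7/2,20] -> hit [16,20], descend [4, 8]
      N4 x:[37/2,45/2] y:[19,26] z:[7/2,12] -> miss, prune
      N8 x:[16,39/2] y:[12,18] z:[31/2,20] -> hit [16,18] leaf, test {P0(miss), P5@t=16}
  N7 x:[13/2,16] y:[22,53] z:[3,39/2] -> miss, prune

order=[0, 3, 1, 13, 4, 8, 7]  |boxes|=7  |leaves|=1  hit=P5

== RESULT ==
[0, 3, 1, 13, 4, 8, 7]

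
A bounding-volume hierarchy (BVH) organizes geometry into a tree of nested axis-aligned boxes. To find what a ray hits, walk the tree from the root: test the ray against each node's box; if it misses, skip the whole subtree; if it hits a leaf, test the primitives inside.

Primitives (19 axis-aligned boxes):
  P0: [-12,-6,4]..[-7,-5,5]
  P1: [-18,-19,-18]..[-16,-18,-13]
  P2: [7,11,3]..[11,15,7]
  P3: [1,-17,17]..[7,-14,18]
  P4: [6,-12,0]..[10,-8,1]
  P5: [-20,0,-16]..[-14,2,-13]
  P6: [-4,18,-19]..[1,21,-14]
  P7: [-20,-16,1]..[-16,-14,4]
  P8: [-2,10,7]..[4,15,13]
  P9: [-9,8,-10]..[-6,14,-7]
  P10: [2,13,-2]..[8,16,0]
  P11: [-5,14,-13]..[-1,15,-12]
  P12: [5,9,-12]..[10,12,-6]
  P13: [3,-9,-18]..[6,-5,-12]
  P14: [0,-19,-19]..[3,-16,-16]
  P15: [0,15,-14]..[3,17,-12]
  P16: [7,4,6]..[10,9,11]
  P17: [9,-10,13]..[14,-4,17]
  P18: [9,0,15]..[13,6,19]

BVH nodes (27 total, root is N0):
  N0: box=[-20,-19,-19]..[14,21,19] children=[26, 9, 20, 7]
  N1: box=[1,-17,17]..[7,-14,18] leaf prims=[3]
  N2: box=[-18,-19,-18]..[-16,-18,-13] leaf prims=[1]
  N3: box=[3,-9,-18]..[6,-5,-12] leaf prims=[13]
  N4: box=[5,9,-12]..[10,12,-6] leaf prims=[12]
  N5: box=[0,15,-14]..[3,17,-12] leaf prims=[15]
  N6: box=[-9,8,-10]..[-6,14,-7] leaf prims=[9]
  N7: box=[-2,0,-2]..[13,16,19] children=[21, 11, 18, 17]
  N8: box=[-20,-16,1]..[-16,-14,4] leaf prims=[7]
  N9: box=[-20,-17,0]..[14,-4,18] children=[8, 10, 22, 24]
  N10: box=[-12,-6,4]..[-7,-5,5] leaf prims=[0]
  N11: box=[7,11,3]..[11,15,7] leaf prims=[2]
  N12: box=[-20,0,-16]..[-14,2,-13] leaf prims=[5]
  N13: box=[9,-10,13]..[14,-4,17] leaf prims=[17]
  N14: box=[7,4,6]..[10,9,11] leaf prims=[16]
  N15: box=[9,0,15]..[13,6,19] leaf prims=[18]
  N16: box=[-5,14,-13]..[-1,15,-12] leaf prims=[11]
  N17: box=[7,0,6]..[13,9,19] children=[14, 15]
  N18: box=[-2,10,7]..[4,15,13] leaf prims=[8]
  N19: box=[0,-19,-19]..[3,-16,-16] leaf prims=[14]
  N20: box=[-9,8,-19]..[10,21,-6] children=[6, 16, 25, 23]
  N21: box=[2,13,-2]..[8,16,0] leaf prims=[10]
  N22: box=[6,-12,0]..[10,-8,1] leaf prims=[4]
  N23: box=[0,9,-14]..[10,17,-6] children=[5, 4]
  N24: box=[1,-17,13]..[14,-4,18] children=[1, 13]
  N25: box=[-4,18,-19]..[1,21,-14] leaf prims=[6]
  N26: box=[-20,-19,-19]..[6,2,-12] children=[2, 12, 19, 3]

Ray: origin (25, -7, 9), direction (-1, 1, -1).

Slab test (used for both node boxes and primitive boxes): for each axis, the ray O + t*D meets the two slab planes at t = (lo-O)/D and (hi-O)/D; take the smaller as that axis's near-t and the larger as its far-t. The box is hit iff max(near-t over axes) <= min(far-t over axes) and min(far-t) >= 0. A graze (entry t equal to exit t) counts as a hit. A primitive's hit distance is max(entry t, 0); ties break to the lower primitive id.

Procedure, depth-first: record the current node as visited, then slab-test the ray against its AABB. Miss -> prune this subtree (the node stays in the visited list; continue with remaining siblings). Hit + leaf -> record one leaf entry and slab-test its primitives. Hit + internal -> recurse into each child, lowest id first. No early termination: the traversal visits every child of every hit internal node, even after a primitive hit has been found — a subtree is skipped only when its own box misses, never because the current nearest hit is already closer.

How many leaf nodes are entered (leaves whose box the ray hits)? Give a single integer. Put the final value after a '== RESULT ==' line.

Traverse from the root:
N0 x:[11,45] y:[-12,28] z:[-10,28] -> hit [11,28], descend [7, 9, 20, 26]
  N7 x:[12,27] y:[7,23] z:[-10,11] -> miss, prune
  N9 x:[11,45] y:[-10,3] z:[-9,9] -> miss, prune
  N20 x:[15,34] y:[15,28] z:[15,28] -> hit [15,28], descend [6, 16, 23, 25]
    N6 x:[31,34] y:[15,21] z:[16,19] -> miss, prune
    N16 x:[26,30] y:[21,22] z:[21,22] -> miss, prune
    N23 x:[15,25] y:[16,24] z:[15,23] -> hit [16,23], descend [4, 5]
      N4 x:[15,20] y:[16,19] z:[15,21] -> hit [16,19] leaf, test {P12@t=16}
      N5 x:[22,25] y:[22,24] z:[21,23] -> hit [22,23] leaf, test {P15@t=22}
    N25 x:[24,29] y:[25,28] z:[23,28] -> hit [25,28] leaf, test {P6@t=25}
  N26 x:[19,45] y:[-12,9] z:[21,28] -> miss, prune

11 AABB tests over nodes [0, 7, 9, 20, 6, 16, 23, 4, 5, 25, 26]; 3 leaves entered; closest P12.

== RESULT ==
3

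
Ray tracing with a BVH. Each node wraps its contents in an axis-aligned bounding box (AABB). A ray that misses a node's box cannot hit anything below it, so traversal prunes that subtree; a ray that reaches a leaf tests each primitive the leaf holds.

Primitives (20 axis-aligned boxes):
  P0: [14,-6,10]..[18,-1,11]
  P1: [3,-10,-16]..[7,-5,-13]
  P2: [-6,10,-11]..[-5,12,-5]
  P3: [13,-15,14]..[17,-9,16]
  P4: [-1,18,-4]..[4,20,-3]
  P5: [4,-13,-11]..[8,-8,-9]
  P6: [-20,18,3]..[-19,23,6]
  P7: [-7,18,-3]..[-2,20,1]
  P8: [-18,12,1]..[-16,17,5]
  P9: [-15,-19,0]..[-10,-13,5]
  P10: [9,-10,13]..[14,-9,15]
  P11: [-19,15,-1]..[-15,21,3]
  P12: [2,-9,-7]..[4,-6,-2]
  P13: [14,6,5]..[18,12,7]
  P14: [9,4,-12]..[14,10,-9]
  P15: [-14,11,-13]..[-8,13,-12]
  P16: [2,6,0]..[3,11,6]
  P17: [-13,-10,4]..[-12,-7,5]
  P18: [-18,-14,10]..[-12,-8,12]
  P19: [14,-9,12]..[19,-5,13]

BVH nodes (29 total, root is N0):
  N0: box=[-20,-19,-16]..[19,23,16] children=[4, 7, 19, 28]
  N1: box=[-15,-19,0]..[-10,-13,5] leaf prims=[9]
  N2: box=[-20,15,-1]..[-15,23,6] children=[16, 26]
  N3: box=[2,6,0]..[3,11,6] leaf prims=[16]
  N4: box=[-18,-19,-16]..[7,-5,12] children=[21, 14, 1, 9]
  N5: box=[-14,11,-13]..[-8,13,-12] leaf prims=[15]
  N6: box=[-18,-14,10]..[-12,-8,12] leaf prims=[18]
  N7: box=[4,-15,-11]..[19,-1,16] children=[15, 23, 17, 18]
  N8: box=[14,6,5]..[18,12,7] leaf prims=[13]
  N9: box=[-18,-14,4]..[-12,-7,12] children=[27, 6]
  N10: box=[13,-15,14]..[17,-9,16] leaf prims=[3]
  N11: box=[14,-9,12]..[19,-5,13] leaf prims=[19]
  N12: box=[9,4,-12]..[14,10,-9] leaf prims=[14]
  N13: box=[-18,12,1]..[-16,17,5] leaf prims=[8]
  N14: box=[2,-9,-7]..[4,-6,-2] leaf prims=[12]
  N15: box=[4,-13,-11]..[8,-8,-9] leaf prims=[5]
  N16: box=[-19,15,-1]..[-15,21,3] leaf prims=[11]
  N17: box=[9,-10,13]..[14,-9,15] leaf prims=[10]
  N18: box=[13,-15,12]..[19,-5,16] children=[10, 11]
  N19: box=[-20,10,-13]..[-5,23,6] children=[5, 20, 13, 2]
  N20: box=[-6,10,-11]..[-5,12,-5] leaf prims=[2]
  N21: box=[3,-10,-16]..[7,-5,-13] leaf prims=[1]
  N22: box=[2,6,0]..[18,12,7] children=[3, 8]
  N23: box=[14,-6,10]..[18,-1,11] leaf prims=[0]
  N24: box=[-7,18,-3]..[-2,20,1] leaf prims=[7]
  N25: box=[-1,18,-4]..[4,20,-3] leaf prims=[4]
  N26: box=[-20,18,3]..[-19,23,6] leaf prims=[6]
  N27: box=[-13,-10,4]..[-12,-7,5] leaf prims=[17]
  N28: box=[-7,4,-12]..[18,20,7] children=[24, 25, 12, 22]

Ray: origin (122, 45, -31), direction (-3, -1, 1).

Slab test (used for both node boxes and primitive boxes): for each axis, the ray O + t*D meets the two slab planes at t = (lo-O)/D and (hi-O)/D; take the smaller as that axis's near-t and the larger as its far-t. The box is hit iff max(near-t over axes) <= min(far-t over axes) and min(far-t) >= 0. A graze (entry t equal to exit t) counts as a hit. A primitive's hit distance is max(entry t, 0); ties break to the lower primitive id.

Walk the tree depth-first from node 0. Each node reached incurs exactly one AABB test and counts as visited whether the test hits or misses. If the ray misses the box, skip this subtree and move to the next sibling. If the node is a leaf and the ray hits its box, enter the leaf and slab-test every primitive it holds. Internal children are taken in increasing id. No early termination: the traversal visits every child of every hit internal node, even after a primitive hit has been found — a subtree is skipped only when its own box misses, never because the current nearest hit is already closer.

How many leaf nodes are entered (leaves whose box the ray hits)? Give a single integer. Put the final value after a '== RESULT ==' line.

Trace the traversal:
N0 x:[103/3,142/3] y:[22,64] z:[15,47] -> hit [103/3,47], descend [4, 7, 19, 28]
  N4 x:[115/3,140/3] y:[50,64] z:[15,43] -> miss, prune
  N7 x:[103/3,118/3] y:[46,60] z:[20,47] -> miss, prune
  N19 x:[127/3,142/3] y:[22,35] z:[18,37] -> miss, prune
  N28 x:[104/3,43] y:[25,41] z:[19,38] -> hit [104/3,38], descend [12, 22, 24, 25]
    N12 x:[36,113/3] y:[35,41] z:[19,22] -> miss, prune
    N22 x:[104/3,40] y:[33,39] z:[31,38] -> hit [104/3,38], descend [3, 8]
      N3 x:[119/3,40] y:[34,39] z:[31,37] -> miss, prune
      N8 x:[104/3,36] y:[33,39] z:[36,38] -> hit [36,36] leaf, test {P13@t=36}
    N24 x:[124/3,43] y:[25,27] z:[28,32] -> miss, prune
    N25 x:[118/3,41] y:[25,27] z:[27,28] -> miss, prune

Summary -> nodes [0, 4, 7, 19, 28, 12, 22, 3, 8, 24, 25]; box-tests=11; leaf-entries=1; first=P13

== RESULT ==
1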